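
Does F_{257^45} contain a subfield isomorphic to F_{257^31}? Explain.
No: F_{257^31} is not a subfield of F_{257^45}

F_{p^m} embeds in F_{p^n} iff m | n. Here 31 ∤ 45 (since 45 = 1·31 + 14 with remainder 14 ≠ 0), so F_{257^31} is not a subfield of F_{257^45}. Equivalently: if it were, the tower law would give 31 = [F_{257^31}:F_257] dividing [F_{257^45}:F_257] = 45, contradiction.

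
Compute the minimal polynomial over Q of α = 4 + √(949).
m_α(x) = x^2 - 8x - 933

From α - 4 = √(949), squaring gives (α - 4)^2 = 949, i.e. α^2 - 8α + 16 = 949, so α^2 - 8α - 933 = 0. The discriminant of x^2 - 8x - 933 is (-8)^2 - 4·(-933) = 64 + 3732 = 3796, and 4·(949) is not a perfect square in Q since 949 is squarefree and ≠ 1. Hence x^2 - 8x - 933 is irreducible over Q and is the minimal polynomial of α.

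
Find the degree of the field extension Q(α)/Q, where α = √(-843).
[Q(α):Q] = 2

[Q(α):Q] equals the degree of the minimal polynomial of α. Here α^2 = -843 and x^2 + 843 is irreducible (d = -843 is squarefree, ≠ 1, hence not a square), so deg(m_α) = 2. Thus [Q(α):Q] = 2.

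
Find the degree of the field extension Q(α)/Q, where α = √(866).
[Q(α):Q] = 2

[Q(α):Q] equals the degree of the minimal polynomial of α. Here α^2 = 866 and x^2 - 866 is irreducible (d = 866 is squarefree, ≠ 1, hence not a square), so deg(m_α) = 2. Thus [Q(α):Q] = 2.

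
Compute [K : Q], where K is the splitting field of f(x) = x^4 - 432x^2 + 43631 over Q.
[K : Q] = 4

Solving the quadratic in x^2: x^2 = (432 ± √(432^2 - 4·43631))/2 = (432 ± √12100)/2 = (432 ± 110)/2, giving x^2 = 161 or x^2 = 271. So f(x) = (x^2 - 161)(x^2 - 271) and the roots of f are ±√161, ±√271. Hence the splitting field is K = Q(√161, √271). Since 161 and 271 are distinct squarefree integers > 1, their product 43631 is not a perfect square, so √271 ∉ Q(√161). By the tower law [K:Q] = [Q(√161,√271):Q(√161)] · [Q(√161):Q] = 2 · 2 = 4.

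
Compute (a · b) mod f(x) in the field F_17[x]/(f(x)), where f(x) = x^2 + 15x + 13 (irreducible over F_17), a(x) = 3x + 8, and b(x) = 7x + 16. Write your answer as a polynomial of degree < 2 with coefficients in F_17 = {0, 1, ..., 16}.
a · b ≡ 10x + 8 (mod f(x))

Multiply in F_17[x]: a(x)·b(x) = (3x + 8)·(7x + 16) = 4x^2 + 2x + 9. This has degree ≥ 2, so divide by f(x) over F_17: 4x^2 + 2x + 9 = (4)·(x^2 + 15x + 13) + (10x + 8). Hence a·b ≡ 10x + 8 (mod f). (F_17[x]/(f) is a field with 17^2 = 289 elements since f is irreducible of degree 2.)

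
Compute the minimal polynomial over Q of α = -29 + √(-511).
m_α(x) = x^2 + 58x + 1352

From α + 29 = √(-511), squaring gives (α + 29)^2 = -511, i.e. α^2 + 58α + 841 = -511, so α^2 + 58α + 1352 = 0. The discriminant of x^2 + 58x + 1352 is (58)^2 - 4·(1352) = 3364 - 5408 = -2044, and 4·(-511) is not a perfect square in Q since -511 is squarefree and ≠ 1. Hence x^2 + 58x + 1352 is irreducible over Q and is the minimal polynomial of α.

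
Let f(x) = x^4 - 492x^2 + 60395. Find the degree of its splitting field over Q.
[K : Q] = 4

Solving the quadratic in x^2: x^2 = (492 ± √(492^2 - 4·60395))/2 = (492 ± √484)/2 = (492 ± 22)/2, giving x^2 = 257 or x^2 = 235. So f(x) = (x^2 - 257)(x^2 - 235) and the roots of f are ±√257, ±√235. Hence the splitting field is K = Q(√257, √235). Since 257 and 235 are distinct squarefree integers > 1, their product 60395 is not a perfect square, so √235 ∉ Q(√257). By the tower law [K:Q] = [Q(√257,√235):Q(√257)] · [Q(√257):Q] = 2 · 2 = 4.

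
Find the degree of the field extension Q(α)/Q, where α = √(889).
[Q(α):Q] = 2

[Q(α):Q] equals the degree of the minimal polynomial of α. Here α^2 = 889 and x^2 - 889 is irreducible (d = 889 is squarefree, ≠ 1, hence not a square), so deg(m_α) = 2. Thus [Q(α):Q] = 2.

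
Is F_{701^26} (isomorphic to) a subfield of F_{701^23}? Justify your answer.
No: F_{701^26} is not a subfield of F_{701^23}

F_{p^m} embeds in F_{p^n} iff m | n. Here 26 ∤ 23 (since 23 = 0·26 + 23 with remainder 23 ≠ 0), so F_{701^26} is not a subfield of F_{701^23}. Equivalently: if it were, the tower law would give 26 = [F_{701^26}:F_701] dividing [F_{701^23}:F_701] = 23, contradiction.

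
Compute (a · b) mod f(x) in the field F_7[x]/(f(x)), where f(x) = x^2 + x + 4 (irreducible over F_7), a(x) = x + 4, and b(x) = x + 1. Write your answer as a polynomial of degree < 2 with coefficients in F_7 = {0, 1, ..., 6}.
a · b ≡ 4x (mod f(x))

Multiply in F_7[x]: a(x)·b(x) = (x + 4)·(x + 1) = x^2 + 5x + 4. This has degree ≥ 2, so divide by f(x) over F_7: x^2 + 5x + 4 = (1)·(x^2 + x + 4) + (4x). Hence a·b ≡ 4x (mod f). (F_7[x]/(f) is a field with 7^2 = 49 elements since f is irreducible of degree 2.)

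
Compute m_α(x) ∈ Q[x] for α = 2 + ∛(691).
m_α(x) = x^3 - 6x^2 + 12x - 699

Set β = α - 2 = ∛(691), so β^3 = 691. Then (α - 2)^3 - 691 = 0, i.e. α is a root of g(x) = (x - 2)^3 - 691 = x^3 - 6x^2 + 12x - 699. Since g(x) = h(x - 2) where h(x) = x^3 - 691, and h is irreducible over Q (because 691 is not a perfect cube, so h has no rational root, and a monic cubic with no rational root is irreducible), g is also irreducible (irreducibility is preserved under the substitution x → x - 2). Hence m_α(x) = x^3 - 6x^2 + 12x - 699.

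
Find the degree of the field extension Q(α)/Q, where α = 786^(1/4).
[Q(α):Q] = 4

α is a root of x^4 - 786. By Eisenstein's criterion at the prime p = 2 (which divides the constant term 786 but p^2 = 4 does not, since 786 is squarefree), x^4 - 786 is irreducible over Q. Hence [Q(α):Q] = 4.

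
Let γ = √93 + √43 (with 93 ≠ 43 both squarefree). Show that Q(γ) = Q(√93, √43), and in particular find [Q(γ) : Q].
[Q(γ) : Q] = 4 (equivalently, Q(γ) = Q(√93, √43))

Obviously Q(γ) ⊆ Q(√93, √43), and [Q(√93, √43):Q] = 4 (since 93, 43 are distinct squarefree integers > 1 with 3999 not a perfect square). To show equality we compute the minimal polynomial of γ. From γ = √93 + √43: γ^2 = 93 + 2√(3999) + 43 = 136 + 2√(3999), so γ^2 - 136 = 2√(3999); squaring, (γ^2 - 136)^2 = 4·3999, i.e. γ^4 - 272γ^2 + 18496 - 15996 = 0, i.e. γ^4 - 272γ^2 + 2500 = 0. So γ is a root of x^4 - 272x^2 + 2500. This polynomial is irreducible over Q: it has no rational root (each ±√93 ± √43 is irrational), and any factorization into two quadratics over Q would force √(3999) ∈ Q (pairing opposite roots) or √93, √43 ∈ Q (other pairings), all impossible. Hence [Q(γ):Q] = 4 = [Q(√93, √43):Q], so Q(γ) = Q(√93, √43).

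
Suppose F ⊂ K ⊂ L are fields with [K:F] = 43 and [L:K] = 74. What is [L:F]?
[L:F] = 3182

The tower law says that for any tower of field extensions F ⊂ K ⊂ L with finite degrees, [L:F] = [L:K] · [K:F]. Here this gives [L:F] = 74 · 43 = 3182.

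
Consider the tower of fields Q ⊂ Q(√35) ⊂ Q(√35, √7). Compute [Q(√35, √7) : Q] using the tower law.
[Q(√35, √7) : Q] = 4

[Q(√35):Q] = 2 (min poly x^2 - 35, irreducible since 35 is squarefree > 1). For the top step, suppose √7 ∈ Q(√35), say √7 = c + d√35 with c, d ∈ Q. Squaring: 7 = c^2 + 35d^2 + 2cd√35. Since √35 ∉ Q this forces 2cd = 0. If d = 0 then √7 = c ∈ Q, contradicting 7 squarefree > 1. If c = 0 then 7 = 35d^2, so 35·7 = (35d)^2 is a perfect square in Q — but 35·7 = 245 is not a perfect square (since 35 and 7 are distinct squarefree integers). Contradiction. Hence √7 ∉ Q(√35), so x^2 - 7 stays irreducible over Q(√35) and [Q(√35, √7) : Q(√35)] = 2. By the tower law, [Q(√35, √7) : Q] = 2 · 2 = 4.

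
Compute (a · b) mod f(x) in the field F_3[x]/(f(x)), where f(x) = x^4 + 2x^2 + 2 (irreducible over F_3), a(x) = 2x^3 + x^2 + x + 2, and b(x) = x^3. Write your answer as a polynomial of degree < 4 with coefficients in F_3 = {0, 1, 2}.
a · b ≡ 2x^2 + x (mod f(x))

Multiply in F_3[x]: a(x)·b(x) = (2x^3 + x^2 + x + 2)·(x^3) = 2x^6 + x^5 + x^4 + 2x^3. This has degree ≥ 4, so divide by f(x) over F_3: 2x^6 + x^5 + x^4 + 2x^3 = (2x^2 + x)·(x^4 + 2x^2 + 2) + (2x^2 + x). Hence a·b ≡ 2x^2 + x (mod f). (F_3[x]/(f) is a field with 3^4 = 81 elements since f is irreducible of degree 4.)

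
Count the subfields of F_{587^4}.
F_{587^4} has 3 subfields

The subfields of F_{p^n} are exactly the fields F_{p^d} for d | n (each is the fixed field of the unique index-d subgroup of Gal(F_{p^n}/F_p) ≅ Z/nZ). The divisors of n = 4 are {1, 2, 4}, giving 3 subfields: F_{587^1}, F_{587^2}, F_{587^4}.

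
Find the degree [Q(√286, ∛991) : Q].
[Q(√286, ∛991) : Q] = 6

Let L = Q(√286, ∛991). Since Q(√286) ⊂ L and [Q(√286):Q] = 2, the tower law gives 2 | [L:Q]. Likewise Q(∛991) ⊂ L with [Q(∛991):Q] = 3 (because 991 is not a perfect cube), so 3 | [L:Q]. As gcd(2,3) = 1, [L:Q] is divisible by 6. Conversely L is generated over Q by √286 and ∛991, so [L:Q] ≤ 2·3 = 6. Therefore [Q(√286, ∛991) : Q] = 6.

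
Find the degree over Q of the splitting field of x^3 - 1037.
[K : Q] = 6

The roots of x^3 - 1037 are ∛1037, ω∛1037, ω^2∛1037 where ω = e^(2πi/3) is a primitive cube root of unity, so K = Q(∛1037, ω). Now [Q(∛1037):Q] = 3 (since 1037 is not a perfect cube, x^3 - 1037 is irreducible) and [Q(ω):Q] = 2. Both 2 and 3 divide [K:Q], and [K:Q] ≤ 3·2 = 6, so [K:Q] = 6. (Equivalently: Q(∛1037) ⊂ R but ω ∉ R, so [K : Q(∛1037)] = 2.)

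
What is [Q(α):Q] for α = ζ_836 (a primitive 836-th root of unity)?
[Q(α):Q] = 360

The minimal polynomial of ζ_836 over Q is the 836-th cyclotomic polynomial Φ_836(x), which is irreducible over Q and has degree φ(836) = 360. Hence [Q(α):Q] = φ(836) = 360.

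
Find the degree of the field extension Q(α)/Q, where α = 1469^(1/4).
[Q(α):Q] = 4

α is a root of x^4 - 1469. By Eisenstein's criterion at the prime p = 13 (which divides the constant term 1469 but p^2 = 169 does not, since 1469 is squarefree), x^4 - 1469 is irreducible over Q. Hence [Q(α):Q] = 4.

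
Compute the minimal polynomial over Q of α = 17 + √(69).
m_α(x) = x^2 - 34x + 220

From α - 17 = √(69), squaring gives (α - 17)^2 = 69, i.e. α^2 - 34α + 289 = 69, so α^2 - 34α + 220 = 0. The discriminant of x^2 - 34x + 220 is (-34)^2 - 4·(220) = 1156 - 880 = 276, and 4·(69) is not a perfect square in Q since 69 is squarefree and ≠ 1. Hence x^2 - 34x + 220 is irreducible over Q and is the minimal polynomial of α.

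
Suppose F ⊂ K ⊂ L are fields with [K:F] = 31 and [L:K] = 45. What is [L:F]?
[L:F] = 1395

The tower law says that for any tower of field extensions F ⊂ K ⊂ L with finite degrees, [L:F] = [L:K] · [K:F]. Here this gives [L:F] = 45 · 31 = 1395.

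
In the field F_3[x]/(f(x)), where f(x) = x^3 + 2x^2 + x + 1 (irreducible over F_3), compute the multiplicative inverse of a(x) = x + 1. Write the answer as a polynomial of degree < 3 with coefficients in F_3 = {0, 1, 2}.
a(x)^(-1) ≡ 2x^2 + 2x (mod f(x))

Since f is irreducible over F_3, F_3[x]/(f) is a field and a(x) ≠ 0 has an inverse. Apply the extended Euclidean algorithm to f(x) and a(x) in F_3[x]: f(x) = (x^2 + x)·a(x) + (1). The last nonzero remainder is the constant 1 = gcd(f, a) in F_3. Back-substituting through the division chain expresses 1 = s(x)·a(x) + t(x)·f(x) with s(x) ≡ 2x^2 + 2x (mod f), so a(x)^(-1) ≡ s(x) = 2x^2 + 2x (mod f). Check: (x + 1)·(2x^2 + 2x) = 2x^3 + x^2 + 2x ≡ 1 (mod x^3 + 2x^2 + x + 1).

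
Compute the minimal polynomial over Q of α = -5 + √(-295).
m_α(x) = x^2 + 10x + 320

From α + 5 = √(-295), squaring gives (α + 5)^2 = -295, i.e. α^2 + 10α + 25 = -295, so α^2 + 10α + 320 = 0. The discriminant of x^2 + 10x + 320 is (10)^2 - 4·(320) = 100 - 1280 = -1180, and 4·(-295) is not a perfect square in Q since -295 is squarefree and ≠ 1. Hence x^2 + 10x + 320 is irreducible over Q and is the minimal polynomial of α.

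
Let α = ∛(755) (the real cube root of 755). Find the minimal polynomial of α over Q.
m_α(x) = x^3 - 755

α satisfies α^3 = 755, so x^3 - 755 annihilates α. By the rational root test, a rational root p/q (in lowest terms) of x^3 - 755 would satisfy p^3 = 755 q^3, forcing q = 1 and p^3 = 755; but 755 is not a perfect cube, contradiction. A monic cubic over Q with no rational root is irreducible (any nontrivial factorization would include a linear factor). Hence x^3 - 755 is the minimal polynomial of α, and in particular [Q(α):Q] = 3.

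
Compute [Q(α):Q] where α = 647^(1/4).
[Q(α):Q] = 4

α is a root of x^4 - 647. By Eisenstein's criterion at the prime p = 647 (which divides the constant term 647 but p^2 = 418609 does not, since 647 is squarefree), x^4 - 647 is irreducible over Q. Hence [Q(α):Q] = 4.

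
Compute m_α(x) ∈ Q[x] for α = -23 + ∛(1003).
m_α(x) = x^3 + 69x^2 + 1587x + 11164

Set β = α + 23 = ∛(1003), so β^3 = 1003. Then (α + 23)^3 - 1003 = 0, i.e. α is a root of g(x) = (x + 23)^3 - 1003 = x^3 + 69x^2 + 1587x + 11164. Since g(x) = h(x + 23) where h(x) = x^3 - 1003, and h is irreducible over Q (because 1003 is not a perfect cube, so h has no rational root, and a monic cubic with no rational root is irreducible), g is also irreducible (irreducibility is preserved under the substitution x → x + 23). Hence m_α(x) = x^3 + 69x^2 + 1587x + 11164.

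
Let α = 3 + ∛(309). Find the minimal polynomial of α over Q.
m_α(x) = x^3 - 9x^2 + 27x - 336

Set β = α - 3 = ∛(309), so β^3 = 309. Then (α - 3)^3 - 309 = 0, i.e. α is a root of g(x) = (x - 3)^3 - 309 = x^3 - 9x^2 + 27x - 336. Since g(x) = h(x - 3) where h(x) = x^3 - 309, and h is irreducible over Q (because 309 is not a perfect cube, so h has no rational root, and a monic cubic with no rational root is irreducible), g is also irreducible (irreducibility is preserved under the substitution x → x - 3). Hence m_α(x) = x^3 - 9x^2 + 27x - 336.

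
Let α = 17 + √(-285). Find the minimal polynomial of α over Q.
m_α(x) = x^2 - 34x + 574

From α - 17 = √(-285), squaring gives (α - 17)^2 = -285, i.e. α^2 - 34α + 289 = -285, so α^2 - 34α + 574 = 0. The discriminant of x^2 - 34x + 574 is (-34)^2 - 4·(574) = 1156 - 2296 = -1140, and 4·(-285) is not a perfect square in Q since -285 is squarefree and ≠ 1. Hence x^2 - 34x + 574 is irreducible over Q and is the minimal polynomial of α.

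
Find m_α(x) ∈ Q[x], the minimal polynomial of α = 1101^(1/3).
m_α(x) = x^3 - 1101

α satisfies α^3 = 1101, so x^3 - 1101 annihilates α. By the rational root test, a rational root p/q (in lowest terms) of x^3 - 1101 would satisfy p^3 = 1101 q^3, forcing q = 1 and p^3 = 1101; but 1101 is not a perfect cube, contradiction. A monic cubic over Q with no rational root is irreducible (any nontrivial factorization would include a linear factor). Hence x^3 - 1101 is the minimal polynomial of α, and in particular [Q(α):Q] = 3.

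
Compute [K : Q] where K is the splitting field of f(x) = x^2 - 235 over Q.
[K : Q] = 2

f(x) = x^2 - 235 factors as (x - √235)(x + √235). The splitting field is K = Q(√235). Since 235 is squarefree and > 1, it is not a perfect square, so x^2 - 235 is irreducible over Q and [Q(√235) : Q] = 2. Hence [K : Q] = 2.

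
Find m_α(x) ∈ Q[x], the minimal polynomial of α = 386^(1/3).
m_α(x) = x^3 - 386

α satisfies α^3 = 386, so x^3 - 386 annihilates α. By the rational root test, a rational root p/q (in lowest terms) of x^3 - 386 would satisfy p^3 = 386 q^3, forcing q = 1 and p^3 = 386; but 386 is not a perfect cube, contradiction. A monic cubic over Q with no rational root is irreducible (any nontrivial factorization would include a linear factor). Hence x^3 - 386 is the minimal polynomial of α, and in particular [Q(α):Q] = 3.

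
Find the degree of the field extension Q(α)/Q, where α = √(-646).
[Q(α):Q] = 2

[Q(α):Q] equals the degree of the minimal polynomial of α. Here α^2 = -646 and x^2 + 646 is irreducible (d = -646 is squarefree, ≠ 1, hence not a square), so deg(m_α) = 2. Thus [Q(α):Q] = 2.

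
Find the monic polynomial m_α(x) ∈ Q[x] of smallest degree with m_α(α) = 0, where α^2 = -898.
m_α(x) = x^2 + 898

α satisfies α^2 + 898 = 0, so x^2 + 898 annihilates α. Since d = -898 is squarefree and ≠ 1, it is not a perfect square in Q, so x^2 + 898 has no rational root and is therefore irreducible over Q (a degree-2 polynomial over a field is irreducible iff it has no root). Hence m_α(x) = x^2 + 898.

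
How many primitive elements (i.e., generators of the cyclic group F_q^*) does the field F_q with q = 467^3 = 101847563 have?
There are φ(101847562) = 48032352 primitive elements

F_q^* is cyclic of order q - 1 = 101847562. A cyclic group of order m has exactly φ(m) generators. Here m = 101847562 = 2 · 19 · 233 · 11503, so the number of primitive elements is φ(101847562) = 48032352.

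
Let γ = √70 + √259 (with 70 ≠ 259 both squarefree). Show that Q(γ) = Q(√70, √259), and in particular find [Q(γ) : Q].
[Q(γ) : Q] = 4 (equivalently, Q(γ) = Q(√70, √259))

Obviously Q(γ) ⊆ Q(√70, √259), and [Q(√70, √259):Q] = 4 (since 70, 259 are distinct squarefree integers > 1 with 18130 not a perfect square). To show equality we compute the minimal polynomial of γ. From γ = √70 + √259: γ^2 = 70 + 2√(18130) + 259 = 329 + 2√(18130), so γ^2 - 329 = 2√(18130); squaring, (γ^2 - 329)^2 = 4·18130, i.e. γ^4 - 658γ^2 + 108241 - 72520 = 0, i.e. γ^4 - 658γ^2 + 35721 = 0. So γ is a root of x^4 - 658x^2 + 35721. This polynomial is irreducible over Q: it has no rational root (each ±√70 ± √259 is irrational), and any factorization into two quadratics over Q would force √(18130) ∈ Q (pairing opposite roots) or √70, √259 ∈ Q (other pairings), all impossible. Hence [Q(γ):Q] = 4 = [Q(√70, √259):Q], so Q(γ) = Q(√70, √259).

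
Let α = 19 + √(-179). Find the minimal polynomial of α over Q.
m_α(x) = x^2 - 38x + 540

From α - 19 = √(-179), squaring gives (α - 19)^2 = -179, i.e. α^2 - 38α + 361 = -179, so α^2 - 38α + 540 = 0. The discriminant of x^2 - 38x + 540 is (-38)^2 - 4·(540) = 1444 - 2160 = -716, and 4·(-179) is not a perfect square in Q since -179 is squarefree and ≠ 1. Hence x^2 - 38x + 540 is irreducible over Q and is the minimal polynomial of α.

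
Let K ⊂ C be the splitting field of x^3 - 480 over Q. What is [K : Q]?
[K : Q] = 6

The roots of x^3 - 480 are ∛480, ω∛480, ω^2∛480 where ω = e^(2πi/3) is a primitive cube root of unity, so K = Q(∛480, ω). Now [Q(∛480):Q] = 3 (since 480 is not a perfect cube, x^3 - 480 is irreducible) and [Q(ω):Q] = 2. Both 2 and 3 divide [K:Q], and [K:Q] ≤ 3·2 = 6, so [K:Q] = 6. (Equivalently: Q(∛480) ⊂ R but ω ∉ R, so [K : Q(∛480)] = 2.)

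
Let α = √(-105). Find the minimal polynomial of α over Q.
m_α(x) = x^2 + 105

α satisfies α^2 + 105 = 0, so x^2 + 105 annihilates α. Since d = -105 is squarefree and ≠ 1, it is not a perfect square in Q, so x^2 + 105 has no rational root and is therefore irreducible over Q (a degree-2 polynomial over a field is irreducible iff it has no root). Hence m_α(x) = x^2 + 105.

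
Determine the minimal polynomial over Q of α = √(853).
m_α(x) = x^2 - 853

α satisfies α^2 - 853 = 0, so x^2 - 853 annihilates α. Since d = 853 is squarefree and ≠ 1, it is not a perfect square in Q, so x^2 - 853 has no rational root and is therefore irreducible over Q (a degree-2 polynomial over a field is irreducible iff it has no root). Hence m_α(x) = x^2 - 853.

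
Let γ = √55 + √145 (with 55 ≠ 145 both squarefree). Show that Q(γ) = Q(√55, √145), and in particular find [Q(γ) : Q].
[Q(γ) : Q] = 4 (equivalently, Q(γ) = Q(√55, √145))

Obviously Q(γ) ⊆ Q(√55, √145), and [Q(√55, √145):Q] = 4 (since 55, 145 are distinct squarefree integers > 1 with 7975 not a perfect square). To show equality we compute the minimal polynomial of γ. From γ = √55 + √145: γ^2 = 55 + 2√(7975) + 145 = 200 + 2√(7975), so γ^2 - 200 = 2√(7975); squaring, (γ^2 - 200)^2 = 4·7975, i.e. γ^4 - 400γ^2 + 40000 - 31900 = 0, i.e. γ^4 - 400γ^2 + 8100 = 0. So γ is a root of x^4 - 400x^2 + 8100. This polynomial is irreducible over Q: it has no rational root (each ±√55 ± √145 is irrational), and any factorization into two quadratics over Q would force √(7975) ∈ Q (pairing opposite roots) or √55, √145 ∈ Q (other pairings), all impossible. Hence [Q(γ):Q] = 4 = [Q(√55, √145):Q], so Q(γ) = Q(√55, √145).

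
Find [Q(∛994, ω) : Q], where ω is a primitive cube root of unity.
[Q(∛994, ω) : Q] = 6

[Q(∛994):Q] = 3 (min poly x^3 - 994, irreducible since 994 is not a perfect cube). [Q(ω):Q] = 2 (min poly x^2 + x + 1). Since Q(∛994) ⊂ R and ω ∉ R, we have ω ∉ Q(∛994), so x^2 + x + 1 remains irreducible over Q(∛994) and [Q(∛994, ω) : Q(∛994)] = 2. By the tower law, [Q(∛994, ω) : Q] = 3 · 2 = 6. (In fact Q(∛994, ω) is the splitting field of x^3 - 994 over Q.)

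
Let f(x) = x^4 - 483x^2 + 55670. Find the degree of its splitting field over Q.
[K : Q] = 4

Solving the quadratic in x^2: x^2 = (483 ± √(483^2 - 4·55670))/2 = (483 ± √10609)/2 = (483 ± 103)/2, giving x^2 = 190 or x^2 = 293. So f(x) = (x^2 - 190)(x^2 - 293) and the roots of f are ±√190, ±√293. Hence the splitting field is K = Q(√190, √293). Since 190 and 293 are distinct squarefree integers > 1, their product 55670 is not a perfect square, so √293 ∉ Q(√190). By the tower law [K:Q] = [Q(√190,√293):Q(√190)] · [Q(√190):Q] = 2 · 2 = 4.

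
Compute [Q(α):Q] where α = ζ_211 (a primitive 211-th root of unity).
[Q(α):Q] = 210

The minimal polynomial of ζ_211 over Q is the 211-th cyclotomic polynomial Φ_211(x), which is irreducible over Q and has degree φ(211) = 210. Hence [Q(α):Q] = φ(211) = 210.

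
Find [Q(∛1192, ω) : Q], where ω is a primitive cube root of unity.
[Q(∛1192, ω) : Q] = 6

[Q(∛1192):Q] = 3 (min poly x^3 - 1192, irreducible since 1192 is not a perfect cube). [Q(ω):Q] = 2 (min poly x^2 + x + 1). Since Q(∛1192) ⊂ R and ω ∉ R, we have ω ∉ Q(∛1192), so x^2 + x + 1 remains irreducible over Q(∛1192) and [Q(∛1192, ω) : Q(∛1192)] = 2. By the tower law, [Q(∛1192, ω) : Q] = 3 · 2 = 6. (In fact Q(∛1192, ω) is the splitting field of x^3 - 1192 over Q.)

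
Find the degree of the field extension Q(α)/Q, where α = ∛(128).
[Q(α):Q] = 3

The minimal polynomial of α is x^3 - 128, irreducible over Q since 128 is not a perfect cube (so x^3 - 128 has no rational root). Hence [Q(α):Q] = deg(m_α) = 3.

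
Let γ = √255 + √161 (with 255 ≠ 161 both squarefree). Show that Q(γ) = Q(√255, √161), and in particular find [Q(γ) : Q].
[Q(γ) : Q] = 4 (equivalently, Q(γ) = Q(√255, √161))

Obviously Q(γ) ⊆ Q(√255, √161), and [Q(√255, √161):Q] = 4 (since 255, 161 are distinct squarefree integers > 1 with 41055 not a perfect square). To show equality we compute the minimal polynomial of γ. From γ = √255 + √161: γ^2 = 255 + 2√(41055) + 161 = 416 + 2√(41055), so γ^2 - 416 = 2√(41055); squaring, (γ^2 - 416)^2 = 4·41055, i.e. γ^4 - 832γ^2 + 173056 - 164220 = 0, i.e. γ^4 - 832γ^2 + 8836 = 0. So γ is a root of x^4 - 832x^2 + 8836. This polynomial is irreducible over Q: it has no rational root (each ±√255 ± √161 is irrational), and any factorization into two quadratics over Q would force √(41055) ∈ Q (pairing opposite roots) or √255, √161 ∈ Q (other pairings), all impossible. Hence [Q(γ):Q] = 4 = [Q(√255, √161):Q], so Q(γ) = Q(√255, √161).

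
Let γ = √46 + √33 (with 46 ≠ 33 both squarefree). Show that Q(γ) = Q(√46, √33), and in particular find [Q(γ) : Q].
[Q(γ) : Q] = 4 (equivalently, Q(γ) = Q(√46, √33))

Obviously Q(γ) ⊆ Q(√46, √33), and [Q(√46, √33):Q] = 4 (since 46, 33 are distinct squarefree integers > 1 with 1518 not a perfect square). To show equality we compute the minimal polynomial of γ. From γ = √46 + √33: γ^2 = 46 + 2√(1518) + 33 = 79 + 2√(1518), so γ^2 - 79 = 2√(1518); squaring, (γ^2 - 79)^2 = 4·1518, i.e. γ^4 - 158γ^2 + 6241 - 6072 = 0, i.e. γ^4 - 158γ^2 + 169 = 0. So γ is a root of x^4 - 158x^2 + 169. This polynomial is irreducible over Q: it has no rational root (each ±√46 ± √33 is irrational), and any factorization into two quadratics over Q would force √(1518) ∈ Q (pairing opposite roots) or √46, √33 ∈ Q (other pairings), all impossible. Hence [Q(γ):Q] = 4 = [Q(√46, √33):Q], so Q(γ) = Q(√46, √33).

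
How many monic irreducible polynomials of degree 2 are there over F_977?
There are 476776 monic irreducible polynomials of degree 2 over F_977

Each element of F_{977^2} that lies in no proper subfield is a root of exactly one monic irreducible of degree 2 over F_977, and each such polynomial has 2 distinct roots in F_{977^2}. By Möbius inversion the count is N_977(2) = (1/2) Σ_{d|2} μ(2/d) · 977^d = (1/2)(μ(2)·977^1 + μ(1)·977^2) = 953552/2 = 476776.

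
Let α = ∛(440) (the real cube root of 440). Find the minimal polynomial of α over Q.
m_α(x) = x^3 - 440

α satisfies α^3 = 440, so x^3 - 440 annihilates α. By the rational root test, a rational root p/q (in lowest terms) of x^3 - 440 would satisfy p^3 = 440 q^3, forcing q = 1 and p^3 = 440; but 440 is not a perfect cube, contradiction. A monic cubic over Q with no rational root is irreducible (any nontrivial factorization would include a linear factor). Hence x^3 - 440 is the minimal polynomial of α, and in particular [Q(α):Q] = 3.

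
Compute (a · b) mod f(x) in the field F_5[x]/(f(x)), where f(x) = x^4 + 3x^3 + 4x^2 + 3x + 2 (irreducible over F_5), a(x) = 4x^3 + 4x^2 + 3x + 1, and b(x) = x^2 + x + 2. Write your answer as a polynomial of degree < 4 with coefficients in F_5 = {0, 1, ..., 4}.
a · b ≡ x^3 + x^2 + x (mod f(x))

Multiply in F_5[x]: a(x)·b(x) = (4x^3 + 4x^2 + 3x + 1)·(x^2 + x + 2) = 4x^5 + 3x^4 + 2x^2 + 2x + 2. This has degree ≥ 4, so divide by f(x) over F_5: 4x^5 + 3x^4 + 2x^2 + 2x + 2 = (4x + 1)·(x^4 + 3x^3 + 4x^2 + 3x + 2) + (x^3 + x^2 + x). Hence a·b ≡ x^3 + x^2 + x (mod f). (F_5[x]/(f) is a field with 5^4 = 625 elements since f is irreducible of degree 4.)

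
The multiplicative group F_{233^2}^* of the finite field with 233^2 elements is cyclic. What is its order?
|F_{233^2}^*| = 54288

F_{233^2} has 233^2 = 54289 elements; its multiplicative group consists of all nonzero elements, so |F_{233^2}^*| = 54289 - 1 = 54288. (It is cyclic since any finite subgroup of the multiplicative group of a field is cyclic.)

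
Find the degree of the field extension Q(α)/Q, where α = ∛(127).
[Q(α):Q] = 3

The minimal polynomial of α is x^3 - 127, irreducible over Q since 127 is not a perfect cube (so x^3 - 127 has no rational root). Hence [Q(α):Q] = deg(m_α) = 3.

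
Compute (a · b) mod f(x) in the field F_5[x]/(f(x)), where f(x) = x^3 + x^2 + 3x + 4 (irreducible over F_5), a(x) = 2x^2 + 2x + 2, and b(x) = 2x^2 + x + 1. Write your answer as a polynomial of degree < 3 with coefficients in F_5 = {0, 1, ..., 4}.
a · b ≡ 4x^2 + 2x + 4 (mod f(x))

Multiply in F_5[x]: a(x)·b(x) = (2x^2 + 2x + 2)·(2x^2 + x + 1) = 4x^4 + x^3 + 3x^2 + 4x + 2. This has degree ≥ 3, so divide by f(x) over F_5: 4x^4 + x^3 + 3x^2 + 4x + 2 = (4x + 2)·(x^3 + x^2 + 3x + 4) + (4x^2 + 2x + 4). Hence a·b ≡ 4x^2 + 2x + 4 (mod f). (F_5[x]/(f) is a field with 5^3 = 125 elements since f is irreducible of degree 3.)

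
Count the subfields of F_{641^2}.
F_{641^2} has 2 subfields

The subfields of F_{p^n} are exactly the fields F_{p^d} for d | n (each is the fixed field of the unique index-d subgroup of Gal(F_{p^n}/F_p) ≅ Z/nZ). The divisors of n = 2 are {1, 2}, giving 2 subfields: F_{641^1}, F_{641^2}.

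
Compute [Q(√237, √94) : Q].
[Q(√237, √94) : Q] = 4

[Q(√237):Q] = 2 (min poly x^2 - 237, irreducible since 237 is squarefree > 1). For the top step, suppose √94 ∈ Q(√237), say √94 = c + d√237 with c, d ∈ Q. Squaring: 94 = c^2 + 237d^2 + 2cd√237. Since √237 ∉ Q this forces 2cd = 0. If d = 0 then √94 = c ∈ Q, contradicting 94 squarefree > 1. If c = 0 then 94 = 237d^2, so 237·94 = (237d)^2 is a perfect square in Q — but 237·94 = 22278 is not a perfect square (since 237 and 94 are distinct squarefree integers). Contradiction. Hence √94 ∉ Q(√237), so x^2 - 94 stays irreducible over Q(√237) and [Q(√237, √94) : Q(√237)] = 2. By the tower law, [Q(√237, √94) : Q] = 2 · 2 = 4.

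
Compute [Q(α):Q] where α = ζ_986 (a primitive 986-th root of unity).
[Q(α):Q] = 448

The minimal polynomial of ζ_986 over Q is the 986-th cyclotomic polynomial Φ_986(x), which is irreducible over Q and has degree φ(986) = 448. Hence [Q(α):Q] = φ(986) = 448.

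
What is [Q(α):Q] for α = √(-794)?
[Q(α):Q] = 2

[Q(α):Q] equals the degree of the minimal polynomial of α. Here α^2 = -794 and x^2 + 794 is irreducible (d = -794 is squarefree, ≠ 1, hence not a square), so deg(m_α) = 2. Thus [Q(α):Q] = 2.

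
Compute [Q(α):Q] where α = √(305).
[Q(α):Q] = 2

[Q(α):Q] equals the degree of the minimal polynomial of α. Here α^2 = 305 and x^2 - 305 is irreducible (d = 305 is squarefree, ≠ 1, hence not a square), so deg(m_α) = 2. Thus [Q(α):Q] = 2.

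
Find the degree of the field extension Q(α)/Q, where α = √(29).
[Q(α):Q] = 2

[Q(α):Q] equals the degree of the minimal polynomial of α. Here α^2 = 29 and x^2 - 29 is irreducible (d = 29 is squarefree, ≠ 1, hence not a square), so deg(m_α) = 2. Thus [Q(α):Q] = 2.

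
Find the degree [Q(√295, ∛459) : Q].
[Q(√295, ∛459) : Q] = 6

Let L = Q(√295, ∛459). Since Q(√295) ⊂ L and [Q(√295):Q] = 2, the tower law gives 2 | [L:Q]. Likewise Q(∛459) ⊂ L with [Q(∛459):Q] = 3 (because 459 is not a perfect cube), so 3 | [L:Q]. As gcd(2,3) = 1, [L:Q] is divisible by 6. Conversely L is generated over Q by √295 and ∛459, so [L:Q] ≤ 2·3 = 6. Therefore [Q(√295, ∛459) : Q] = 6.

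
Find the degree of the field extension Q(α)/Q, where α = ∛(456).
[Q(α):Q] = 3

The minimal polynomial of α is x^3 - 456, irreducible over Q since 456 is not a perfect cube (so x^3 - 456 has no rational root). Hence [Q(α):Q] = deg(m_α) = 3.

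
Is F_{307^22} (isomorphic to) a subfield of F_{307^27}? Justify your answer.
No: F_{307^22} is not a subfield of F_{307^27}

F_{p^m} embeds in F_{p^n} iff m | n. Here 22 ∤ 27 (since 27 = 1·22 + 5 with remainder 5 ≠ 0), so F_{307^22} is not a subfield of F_{307^27}. Equivalently: if it were, the tower law would give 22 = [F_{307^22}:F_307] dividing [F_{307^27}:F_307] = 27, contradiction.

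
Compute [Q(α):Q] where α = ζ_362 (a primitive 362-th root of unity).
[Q(α):Q] = 180

The minimal polynomial of ζ_362 over Q is the 362-th cyclotomic polynomial Φ_362(x), which is irreducible over Q and has degree φ(362) = 180. Hence [Q(α):Q] = φ(362) = 180.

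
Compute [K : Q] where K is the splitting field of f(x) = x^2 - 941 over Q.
[K : Q] = 2

f(x) = x^2 - 941 factors as (x - √941)(x + √941). The splitting field is K = Q(√941). Since 941 is squarefree and > 1, it is not a perfect square, so x^2 - 941 is irreducible over Q and [Q(√941) : Q] = 2. Hence [K : Q] = 2.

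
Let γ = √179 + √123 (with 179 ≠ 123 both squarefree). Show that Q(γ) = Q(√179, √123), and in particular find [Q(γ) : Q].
[Q(γ) : Q] = 4 (equivalently, Q(γ) = Q(√179, √123))

Obviously Q(γ) ⊆ Q(√179, √123), and [Q(√179, √123):Q] = 4 (since 179, 123 are distinct squarefree integers > 1 with 22017 not a perfect square). To show equality we compute the minimal polynomial of γ. From γ = √179 + √123: γ^2 = 179 + 2√(22017) + 123 = 302 + 2√(22017), so γ^2 - 302 = 2√(22017); squaring, (γ^2 - 302)^2 = 4·22017, i.e. γ^4 - 604γ^2 + 91204 - 88068 = 0, i.e. γ^4 - 604γ^2 + 3136 = 0. So γ is a root of x^4 - 604x^2 + 3136. This polynomial is irreducible over Q: it has no rational root (each ±√179 ± √123 is irrational), and any factorization into two quadratics over Q would force √(22017) ∈ Q (pairing opposite roots) or √179, √123 ∈ Q (other pairings), all impossible. Hence [Q(γ):Q] = 4 = [Q(√179, √123):Q], so Q(γ) = Q(√179, √123).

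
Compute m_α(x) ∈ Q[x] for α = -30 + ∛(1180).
m_α(x) = x^3 + 90x^2 + 2700x + 25820

Set β = α + 30 = ∛(1180), so β^3 = 1180. Then (α + 30)^3 - 1180 = 0, i.e. α is a root of g(x) = (x + 30)^3 - 1180 = x^3 + 90x^2 + 2700x + 25820. Since g(x) = h(x + 30) where h(x) = x^3 - 1180, and h is irreducible over Q (because 1180 is not a perfect cube, so h has no rational root, and a monic cubic with no rational root is irreducible), g is also irreducible (irreducibility is preserved under the substitution x → x + 30). Hence m_α(x) = x^3 + 90x^2 + 2700x + 25820.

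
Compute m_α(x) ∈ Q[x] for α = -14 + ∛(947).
m_α(x) = x^3 + 42x^2 + 588x + 1797

Set β = α + 14 = ∛(947), so β^3 = 947. Then (α + 14)^3 - 947 = 0, i.e. α is a root of g(x) = (x + 14)^3 - 947 = x^3 + 42x^2 + 588x + 1797. Since g(x) = h(x + 14) where h(x) = x^3 - 947, and h is irreducible over Q (because 947 is not a perfect cube, so h has no rational root, and a monic cubic with no rational root is irreducible), g is also irreducible (irreducibility is preserved under the substitution x → x + 14). Hence m_α(x) = x^3 + 42x^2 + 588x + 1797.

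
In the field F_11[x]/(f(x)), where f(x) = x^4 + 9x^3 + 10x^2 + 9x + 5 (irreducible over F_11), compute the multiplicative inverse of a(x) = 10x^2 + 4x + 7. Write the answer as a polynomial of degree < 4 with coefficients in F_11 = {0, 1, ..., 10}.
a(x)^(-1) ≡ x^3 + 7x^2 + 2x + 6 (mod f(x))

Since f is irreducible over F_11, F_11[x]/(f) is a field and a(x) ≠ 0 has an inverse. Apply the extended Euclidean algorithm to f(x) and a(x) in F_11[x]: f(x) = (10x^2 + 9x + 8)·a(x) + (2x + 4);  a(x) = (5x + 3)·(2x + 4) + (6). The last nonzero remainder is the constant 6 = gcd(f, a) in F_11. Back-substituting through the division chain expresses 6 = s(x)·a(x) + t(x)·f(x) with s(x) ≡ 6x^3 + 9x^2 + x + 3 (mod f), so (6x^3 + 9x^2 + x + 3)·a(x) ≡ 6 (mod f). Multiplying by 6^(-1) ≡ 2 in F_11 gives a(x)^(-1) ≡ 2·(6x^3 + 9x^2 + x + 3) ≡ x^3 + 7x^2 + 2x + 6 (mod f). Check: (10x^2 + 4x + 7)·(x^3 + 7x^2 + 2x + 6) = 10x^5 + 8x^4 + 7x^2 + 5x + 9 ≡ 1 (mod x^4 + 9x^3 + 10x^2 + 9x + 5).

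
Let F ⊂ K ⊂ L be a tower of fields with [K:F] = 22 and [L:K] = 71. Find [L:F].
[L:F] = 1562

The tower law says that for any tower of field extensions F ⊂ K ⊂ L with finite degrees, [L:F] = [L:K] · [K:F]. Here this gives [L:F] = 71 · 22 = 1562.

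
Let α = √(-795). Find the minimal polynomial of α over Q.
m_α(x) = x^2 + 795

α satisfies α^2 + 795 = 0, so x^2 + 795 annihilates α. Since d = -795 is squarefree and ≠ 1, it is not a perfect square in Q, so x^2 + 795 has no rational root and is therefore irreducible over Q (a degree-2 polynomial over a field is irreducible iff it has no root). Hence m_α(x) = x^2 + 795.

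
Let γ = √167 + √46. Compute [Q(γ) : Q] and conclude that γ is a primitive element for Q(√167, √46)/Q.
[Q(γ) : Q] = 4 (equivalently, Q(γ) = Q(√167, √46))

Obviously Q(γ) ⊆ Q(√167, √46), and [Q(√167, √46):Q] = 4 (since 167, 46 are distinct squarefree integers > 1 with 7682 not a perfect square). To show equality we compute the minimal polynomial of γ. From γ = √167 + √46: γ^2 = 167 + 2√(7682) + 46 = 213 + 2√(7682), so γ^2 - 213 = 2√(7682); squaring, (γ^2 - 213)^2 = 4·7682, i.e. γ^4 - 426γ^2 + 45369 - 30728 = 0, i.e. γ^4 - 426γ^2 + 14641 = 0. So γ is a root of x^4 - 426x^2 + 14641. This polynomial is irreducible over Q: it has no rational root (each ±√167 ± √46 is irrational), and any factorization into two quadratics over Q would force √(7682) ∈ Q (pairing opposite roots) or √167, √46 ∈ Q (other pairings), all impossible. Hence [Q(γ):Q] = 4 = [Q(√167, √46):Q], so Q(γ) = Q(√167, √46).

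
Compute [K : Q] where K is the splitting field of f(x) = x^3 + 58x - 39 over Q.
[K : Q] = 6

By the rational root test, any rational root of the monic integer polynomial f(x) = x^3 + 58x - 39 must be an integer dividing the constant term -39, i.e. one of ±{1, 3, 13, 39}. Evaluating: f(1) = 20, f(-1) = -98, f(3) = 162, f(-3) = -240, f(13) = 2912, f(-13) = -2990, f(39) = 61542, f(-39) = -61620; none is 0, so f has no rational root and is therefore irreducible over Q (a cubic with no linear factor over a field is irreducible). For an irreducible cubic, the Galois group is A_3 or S_3 according as the discriminant disc(f) = -4a^3 - 27b^2 = -4·(58)^3 - 27·(-39)^2 = -821515 is or is not a square in Q. Here disc(f) = -821515 is not a perfect square in Q, so the Galois group of f over Q is not contained in A_3 and must be all of S_3. The splitting field has degree |S_3| = 6 over Q, so [K : Q] = 6.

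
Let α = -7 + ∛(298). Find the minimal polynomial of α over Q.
m_α(x) = x^3 + 21x^2 + 147x + 45

Set β = α + 7 = ∛(298), so β^3 = 298. Then (α + 7)^3 - 298 = 0, i.e. α is a root of g(x) = (x + 7)^3 - 298 = x^3 + 21x^2 + 147x + 45. Since g(x) = h(x + 7) where h(x) = x^3 - 298, and h is irreducible over Q (because 298 is not a perfect cube, so h has no rational root, and a monic cubic with no rational root is irreducible), g is also irreducible (irreducibility is preserved under the substitution x → x + 7). Hence m_α(x) = x^3 + 21x^2 + 147x + 45.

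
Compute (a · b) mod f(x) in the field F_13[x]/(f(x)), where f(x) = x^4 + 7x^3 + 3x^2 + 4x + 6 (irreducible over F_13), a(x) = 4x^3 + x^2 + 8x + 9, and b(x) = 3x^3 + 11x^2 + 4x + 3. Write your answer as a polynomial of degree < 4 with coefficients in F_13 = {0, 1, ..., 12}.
a · b ≡ 5x^3 + 12x^2 + 5x + 8 (mod f(x))

Multiply in F_13[x]: a(x)·b(x) = (4x^3 + x^2 + 8x + 9)·(3x^3 + 11x^2 + 4x + 3) = 12x^6 + 8x^5 + 12x^4 + x^3 + 4x^2 + 8x + 1. This has degree ≥ 4, so divide by f(x) over F_13: 12x^6 + 8x^5 + 12x^4 + x^3 + 4x^2 + 8x + 1 = (12x^2 + 2x + 1)·(x^4 + 7x^3 + 3x^2 + 4x + 6) + (5x^3 + 12x^2 + 5x + 8). Hence a·b ≡ 5x^3 + 12x^2 + 5x + 8 (mod f). (F_13[x]/(f) is a field with 13^4 = 28561 elements since f is irreducible of degree 4.)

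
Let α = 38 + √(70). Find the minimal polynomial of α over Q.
m_α(x) = x^2 - 76x + 1374

From α - 38 = √(70), squaring gives (α - 38)^2 = 70, i.e. α^2 - 76α + 1444 = 70, so α^2 - 76α + 1374 = 0. The discriminant of x^2 - 76x + 1374 is (-76)^2 - 4·(1374) = 5776 - 5496 = 280, and 4·(70) is not a perfect square in Q since 70 is squarefree and ≠ 1. Hence x^2 - 76x + 1374 is irreducible over Q and is the minimal polynomial of α.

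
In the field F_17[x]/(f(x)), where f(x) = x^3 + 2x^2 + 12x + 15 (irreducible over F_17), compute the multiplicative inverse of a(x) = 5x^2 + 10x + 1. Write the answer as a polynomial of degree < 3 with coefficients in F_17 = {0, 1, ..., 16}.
a(x)^(-1) ≡ 10x^2 + 7x + 16 (mod f(x))

Since f is irreducible over F_17, F_17[x]/(f) is a field and a(x) ≠ 0 has an inverse. Apply the extended Euclidean algorithm to f(x) and a(x) in F_17[x]: f(x) = (7x)·a(x) + (5x + 15);  a(x) = (x + 16)·(5x + 15) + (16). The last nonzero remainder is the constant 16 = gcd(f, a) in F_17. Back-substituting through the division chain expresses 16 = s(x)·a(x) + t(x)·f(x) with s(x) ≡ 7x^2 + 10x + 1 (mod f), so (7x^2 + 10x + 1)·a(x) ≡ 16 (mod f). Multiplying by 16^(-1) ≡ 16 in F_17 gives a(x)^(-1) ≡ 16·(7x^2 + 10x + 1) ≡ 10x^2 + 7x + 16 (mod f). Check: (5x^2 + 10x + 1)·(10x^2 + 7x + 16) = 16x^4 + 16x^3 + 7x^2 + 14x + 16 ≡ 1 (mod x^3 + 2x^2 + 12x + 15).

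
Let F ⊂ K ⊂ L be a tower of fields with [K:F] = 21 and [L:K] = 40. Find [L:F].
[L:F] = 840

The tower law says that for any tower of field extensions F ⊂ K ⊂ L with finite degrees, [L:F] = [L:K] · [K:F]. Here this gives [L:F] = 40 · 21 = 840.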